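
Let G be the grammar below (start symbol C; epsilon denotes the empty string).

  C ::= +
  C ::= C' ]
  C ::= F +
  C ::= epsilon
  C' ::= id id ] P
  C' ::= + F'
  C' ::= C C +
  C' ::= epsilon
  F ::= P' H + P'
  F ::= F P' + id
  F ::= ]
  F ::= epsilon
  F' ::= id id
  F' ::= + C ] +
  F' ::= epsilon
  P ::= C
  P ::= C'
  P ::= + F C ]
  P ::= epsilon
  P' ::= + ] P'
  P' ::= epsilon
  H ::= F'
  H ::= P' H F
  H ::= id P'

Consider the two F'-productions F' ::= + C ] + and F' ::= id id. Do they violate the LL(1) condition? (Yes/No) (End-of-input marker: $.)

FIRST(+ C ] +) = { + } and FIRST(id id) = { id }.
The FIRST sets are disjoint and neither alternative is nullable — no conflict.

No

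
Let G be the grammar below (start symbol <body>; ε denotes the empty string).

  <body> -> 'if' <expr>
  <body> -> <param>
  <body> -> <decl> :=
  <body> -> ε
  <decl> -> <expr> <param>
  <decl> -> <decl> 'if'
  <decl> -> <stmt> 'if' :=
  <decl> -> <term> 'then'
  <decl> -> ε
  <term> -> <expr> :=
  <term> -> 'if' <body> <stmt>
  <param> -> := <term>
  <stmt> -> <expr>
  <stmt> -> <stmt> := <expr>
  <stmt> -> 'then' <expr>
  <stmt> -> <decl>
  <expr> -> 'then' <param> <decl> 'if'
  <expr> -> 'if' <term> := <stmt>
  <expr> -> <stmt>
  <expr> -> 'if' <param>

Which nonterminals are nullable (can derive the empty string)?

{ <body>, <decl>, <expr>, <stmt> }

Directly nullable (have an ε-production): <body>, <decl>.
<stmt> -> <expr> with every symbol nullable, so <stmt> is nullable.
<expr> -> <stmt> with every symbol nullable, so <expr> is nullable.
No other nonterminal has a production whose RHS symbols are all nullable.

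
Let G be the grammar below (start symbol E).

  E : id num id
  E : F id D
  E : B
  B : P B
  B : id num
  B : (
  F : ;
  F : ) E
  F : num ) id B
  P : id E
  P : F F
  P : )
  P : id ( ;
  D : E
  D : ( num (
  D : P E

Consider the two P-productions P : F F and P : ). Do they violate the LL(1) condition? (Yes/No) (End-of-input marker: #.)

Yes

FIRST(F F) = { ), ;, num } and FIRST()) = { ) }.
Both contain ), so the two alternatives are not disjoint — LL(1) conflict.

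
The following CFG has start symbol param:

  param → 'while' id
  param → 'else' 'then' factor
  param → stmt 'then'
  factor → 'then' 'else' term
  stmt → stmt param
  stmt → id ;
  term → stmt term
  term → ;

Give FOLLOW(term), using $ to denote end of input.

{ $, 'else', 'then', 'while', ;, id }

In factor → 'then' 'else' term: term is at the end, add FOLLOW(factor) = { $, 'else', 'then', 'while', ;, id }.
In term → stmt term: term is at the end, add FOLLOW(term) = { $, 'else', 'then', 'while', ;, id }.
Union: FOLLOW(term) = { $, 'else', 'then', 'while', ;, id }.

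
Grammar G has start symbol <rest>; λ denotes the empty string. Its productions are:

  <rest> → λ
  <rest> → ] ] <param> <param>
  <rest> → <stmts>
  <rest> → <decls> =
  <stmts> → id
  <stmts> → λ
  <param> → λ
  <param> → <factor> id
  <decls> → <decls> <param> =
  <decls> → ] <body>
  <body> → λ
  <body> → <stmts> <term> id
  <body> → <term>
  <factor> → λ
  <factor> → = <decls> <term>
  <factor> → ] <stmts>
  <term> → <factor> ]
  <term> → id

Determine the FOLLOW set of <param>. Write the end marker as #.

{ #, =, ], id }

In <rest> → ] ] <param> <param>: add FIRST(<param>)\{λ} = { =, ], id }.
  Since <param> is nullable, also add FOLLOW(<rest>) = { # }.
In <rest> → ] ] <param> <param>: <param> is at the end, add FOLLOW(<rest>) = { # }.
In <decls> → <decls> <param> =: add FIRST(=) = { = }.
Union: FOLLOW(<param>) = { #, =, ], id }.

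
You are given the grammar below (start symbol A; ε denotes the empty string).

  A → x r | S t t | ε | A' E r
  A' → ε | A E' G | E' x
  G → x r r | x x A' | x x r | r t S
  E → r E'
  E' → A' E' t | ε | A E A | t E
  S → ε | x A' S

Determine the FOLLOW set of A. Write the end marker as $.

{ $, r, t, x }

A is the start symbol, so $ ∈ FOLLOW(A).
In A' → A E' G: add FIRST(E' G) = { r, t, x }.
In E' → A E A: add FIRST(E A) = { r }.
In E' → A E A: A is at the end, add FOLLOW(E') = { r, t, x }.
Union: FOLLOW(A) = { $, r, t, x }.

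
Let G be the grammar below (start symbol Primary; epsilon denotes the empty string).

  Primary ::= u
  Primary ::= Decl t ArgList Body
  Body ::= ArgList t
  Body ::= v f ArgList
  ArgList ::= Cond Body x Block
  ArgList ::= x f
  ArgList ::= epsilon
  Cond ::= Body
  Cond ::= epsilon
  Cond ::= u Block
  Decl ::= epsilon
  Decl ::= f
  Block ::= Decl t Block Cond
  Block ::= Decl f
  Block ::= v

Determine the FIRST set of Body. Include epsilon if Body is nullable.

{ t, u, v, x }

From Body ::= ArgList t: ArgList nullable, take FIRST(ArgList) ∪ {t} = { t, u, v, x }.
Body ::= v f ArgList contributes {v}.
Union: FIRST(Body) = { t, u, v, x }.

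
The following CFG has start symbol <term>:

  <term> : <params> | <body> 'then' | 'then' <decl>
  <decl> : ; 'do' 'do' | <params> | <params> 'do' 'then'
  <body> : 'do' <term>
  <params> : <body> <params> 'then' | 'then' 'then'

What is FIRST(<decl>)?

<decl> : ; 'do' 'do' contributes {;}.
From <decl> : <params>: add FIRST(<params>) = { 'do', 'then' }.
From <decl> : <params> 'do' 'then': add FIRST(<params>) = { 'do', 'then' }.
Union: FIRST(<decl>) = { 'do', 'then', ; }.

{ 'do', 'then', ; }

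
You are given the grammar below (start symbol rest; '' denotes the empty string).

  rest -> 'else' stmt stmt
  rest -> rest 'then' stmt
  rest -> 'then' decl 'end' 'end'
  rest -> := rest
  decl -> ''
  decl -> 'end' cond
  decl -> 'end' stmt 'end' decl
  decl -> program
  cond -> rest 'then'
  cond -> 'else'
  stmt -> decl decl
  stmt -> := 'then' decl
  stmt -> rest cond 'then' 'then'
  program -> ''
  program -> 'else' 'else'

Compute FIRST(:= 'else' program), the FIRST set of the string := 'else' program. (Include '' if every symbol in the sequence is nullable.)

{ := }

:= is a terminal; add {:=} and stop.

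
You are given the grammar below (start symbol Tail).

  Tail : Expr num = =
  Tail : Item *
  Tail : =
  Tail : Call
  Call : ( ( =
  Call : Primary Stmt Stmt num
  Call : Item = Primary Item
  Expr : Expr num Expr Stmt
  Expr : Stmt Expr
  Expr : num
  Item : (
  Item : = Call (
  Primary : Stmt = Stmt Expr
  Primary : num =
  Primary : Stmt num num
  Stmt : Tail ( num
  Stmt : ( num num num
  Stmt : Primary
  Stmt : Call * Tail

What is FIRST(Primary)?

{ (, =, num }

From Primary : Stmt = Stmt Expr: add FIRST(Stmt) = { (, =, num }.
Primary : num = contributes {num}.
From Primary : Stmt num num: add FIRST(Stmt) = { (, =, num }.
Union: FIRST(Primary) = { (, =, num }.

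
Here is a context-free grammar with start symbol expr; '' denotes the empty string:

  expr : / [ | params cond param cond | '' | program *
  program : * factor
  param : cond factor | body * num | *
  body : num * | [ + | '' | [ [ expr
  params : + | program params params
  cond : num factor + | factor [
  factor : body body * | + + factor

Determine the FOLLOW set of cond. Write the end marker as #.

In expr : params cond param cond: add FIRST(param cond) = { *, +, [, num }.
In expr : params cond param cond: cond is at the end, add FOLLOW(expr) = { #, *, [, num }.
In param : cond factor: add FIRST(factor) = { *, +, [, num }.
Union: FOLLOW(cond) = { #, *, +, [, num }.

{ #, *, +, [, num }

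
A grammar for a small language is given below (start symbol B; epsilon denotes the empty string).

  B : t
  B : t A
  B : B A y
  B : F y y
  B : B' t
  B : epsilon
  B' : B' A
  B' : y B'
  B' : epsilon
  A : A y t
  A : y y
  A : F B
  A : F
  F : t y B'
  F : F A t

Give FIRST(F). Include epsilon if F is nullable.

{ t }

F : t y B' contributes {t}.
From F : F A t: add FIRST(F) = { t }.
Union: FIRST(F) = { t }.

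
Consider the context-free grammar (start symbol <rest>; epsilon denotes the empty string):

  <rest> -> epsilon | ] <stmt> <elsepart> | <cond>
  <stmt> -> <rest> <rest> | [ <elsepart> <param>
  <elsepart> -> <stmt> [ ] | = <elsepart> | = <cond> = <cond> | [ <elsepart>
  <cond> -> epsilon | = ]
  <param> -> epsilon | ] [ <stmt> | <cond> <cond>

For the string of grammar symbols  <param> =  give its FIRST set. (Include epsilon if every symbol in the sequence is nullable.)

Add FIRST(<param>)\{epsilon} = { =, ] }; <param> is nullable, continue.
= is a terminal; add {=} and stop.

{ =, ] }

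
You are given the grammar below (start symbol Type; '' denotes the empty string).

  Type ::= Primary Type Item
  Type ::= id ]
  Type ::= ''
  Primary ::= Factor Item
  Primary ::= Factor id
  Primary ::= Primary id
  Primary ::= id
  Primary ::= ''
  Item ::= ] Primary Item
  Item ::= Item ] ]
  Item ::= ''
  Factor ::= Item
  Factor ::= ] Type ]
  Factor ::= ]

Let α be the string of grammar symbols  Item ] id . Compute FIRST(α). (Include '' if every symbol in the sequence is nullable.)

{ ] }

Add FIRST(Item)\{''} = { ] }; Item is nullable, continue.
] is a terminal; add {]} and stop.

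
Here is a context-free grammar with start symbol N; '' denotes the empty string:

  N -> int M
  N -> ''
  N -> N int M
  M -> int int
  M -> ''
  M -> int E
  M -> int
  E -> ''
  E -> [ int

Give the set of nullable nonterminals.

{ E, M, N }

Directly nullable (have an ''-production): N, M, E.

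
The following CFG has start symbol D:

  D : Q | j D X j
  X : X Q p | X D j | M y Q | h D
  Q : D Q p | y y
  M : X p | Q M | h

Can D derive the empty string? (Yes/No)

No

No nonterminal in this grammar is nullable.
No production of D has an RHS whose symbols are all nullable, so D is not nullable.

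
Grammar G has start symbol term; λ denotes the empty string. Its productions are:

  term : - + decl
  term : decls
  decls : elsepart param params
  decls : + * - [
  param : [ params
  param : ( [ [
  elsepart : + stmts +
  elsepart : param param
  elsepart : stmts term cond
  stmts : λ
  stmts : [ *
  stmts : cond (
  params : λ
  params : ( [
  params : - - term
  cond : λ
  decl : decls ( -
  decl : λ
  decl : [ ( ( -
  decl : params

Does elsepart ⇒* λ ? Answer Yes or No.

No

Nullable nonterminals: cond, decl, params, stmts.
No production of elsepart has an RHS whose symbols are all nullable, so elsepart is not nullable.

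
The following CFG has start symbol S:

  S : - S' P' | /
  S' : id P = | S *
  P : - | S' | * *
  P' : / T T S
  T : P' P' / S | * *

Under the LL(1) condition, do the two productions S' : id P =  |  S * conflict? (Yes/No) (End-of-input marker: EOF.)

FIRST(id P =) = { id } and FIRST(S *) = { -, / }.
The FIRST sets are disjoint and neither alternative is nullable — no conflict.

No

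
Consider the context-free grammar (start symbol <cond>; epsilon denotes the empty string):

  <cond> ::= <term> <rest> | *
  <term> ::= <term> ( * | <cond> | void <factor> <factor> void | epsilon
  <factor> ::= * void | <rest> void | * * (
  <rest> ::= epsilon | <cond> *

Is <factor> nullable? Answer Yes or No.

No

Nullable nonterminals: <cond>, <rest>, <term>.
No production of <factor> has an RHS whose symbols are all nullable, so <factor> is not nullable.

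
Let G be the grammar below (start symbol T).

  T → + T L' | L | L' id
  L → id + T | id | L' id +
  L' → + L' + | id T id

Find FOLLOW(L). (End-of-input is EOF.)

In T → L: L is at the end, add FOLLOW(T) = { EOF, +, id }.
Union: FOLLOW(L) = { EOF, +, id }.

{ EOF, +, id }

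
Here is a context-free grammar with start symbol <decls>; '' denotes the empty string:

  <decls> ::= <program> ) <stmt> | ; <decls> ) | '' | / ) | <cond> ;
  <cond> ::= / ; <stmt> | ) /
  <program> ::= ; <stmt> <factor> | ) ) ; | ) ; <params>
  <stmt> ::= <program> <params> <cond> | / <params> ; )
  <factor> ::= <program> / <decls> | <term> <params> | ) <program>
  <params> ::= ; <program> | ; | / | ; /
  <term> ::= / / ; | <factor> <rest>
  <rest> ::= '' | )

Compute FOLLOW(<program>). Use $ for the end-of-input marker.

In <decls> ::= <program> ) <stmt>: add FIRST() <stmt>) = { ) }.
In <stmt> ::= <program> <params> <cond>: add FIRST(<params> <cond>) = { /, ; }.
In <factor> ::= <program> / <decls>: add FIRST(/ <decls>) = { / }.
In <factor> ::= ) <program>: <program> is at the end, add FOLLOW(<factor>) = { ), /, ; }.
In <params> ::= ; <program>: <program> is at the end, add FOLLOW(<params>) = { ), /, ; }.
Union: FOLLOW(<program>) = { ), /, ; }.

{ ), /, ; }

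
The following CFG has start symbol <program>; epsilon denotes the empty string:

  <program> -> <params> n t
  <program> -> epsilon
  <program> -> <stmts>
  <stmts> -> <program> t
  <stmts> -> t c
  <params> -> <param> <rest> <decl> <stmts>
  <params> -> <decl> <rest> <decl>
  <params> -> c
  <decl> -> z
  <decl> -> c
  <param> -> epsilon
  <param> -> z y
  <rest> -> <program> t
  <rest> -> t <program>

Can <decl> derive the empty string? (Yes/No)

Nullable nonterminals: <param>, <program>.
No production of <decl> has an RHS whose symbols are all nullable, so <decl> is not nullable.

No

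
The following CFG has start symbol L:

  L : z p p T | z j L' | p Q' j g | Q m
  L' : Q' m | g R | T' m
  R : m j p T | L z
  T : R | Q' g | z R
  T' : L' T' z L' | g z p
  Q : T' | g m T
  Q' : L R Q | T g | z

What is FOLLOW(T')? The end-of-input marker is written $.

{ g, j, m, z }

In L' : T' m: add FIRST(m) = { m }.
In T' : L' T' z L': add FIRST(z L') = { z }.
In Q : T': T' is at the end, add FOLLOW(Q) = { g, j, m }.
Union: FOLLOW(T') = { g, j, m, z }.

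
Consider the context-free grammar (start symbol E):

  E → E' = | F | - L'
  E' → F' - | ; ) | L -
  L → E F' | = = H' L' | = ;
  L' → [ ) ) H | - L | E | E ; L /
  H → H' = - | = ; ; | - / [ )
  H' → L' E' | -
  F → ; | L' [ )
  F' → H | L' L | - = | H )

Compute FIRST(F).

{ -, ;, =, [ }

F → ; contributes {;}.
From F → L' [ ): add FIRST(L') = { -, ;, =, [ }.
Union: FIRST(F) = { -, ;, =, [ }.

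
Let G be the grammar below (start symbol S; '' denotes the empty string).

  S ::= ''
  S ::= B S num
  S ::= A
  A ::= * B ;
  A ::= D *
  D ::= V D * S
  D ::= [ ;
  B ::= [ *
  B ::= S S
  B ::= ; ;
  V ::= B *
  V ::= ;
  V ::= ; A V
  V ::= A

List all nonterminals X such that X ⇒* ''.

{ B, S }

Directly nullable (have an ''-production): S.
B ::= S S with every symbol nullable, so B is nullable.
No other nonterminal has a production whose RHS symbols are all nullable.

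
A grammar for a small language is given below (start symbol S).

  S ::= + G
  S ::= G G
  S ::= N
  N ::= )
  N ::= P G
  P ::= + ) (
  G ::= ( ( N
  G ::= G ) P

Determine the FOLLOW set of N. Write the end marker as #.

{ #, (, ) }

In S ::= N: N is at the end, add FOLLOW(S) = { # }.
In G ::= ( ( N: N is at the end, add FOLLOW(G) = { #, (, ) }.
Union: FOLLOW(N) = { #, (, ) }.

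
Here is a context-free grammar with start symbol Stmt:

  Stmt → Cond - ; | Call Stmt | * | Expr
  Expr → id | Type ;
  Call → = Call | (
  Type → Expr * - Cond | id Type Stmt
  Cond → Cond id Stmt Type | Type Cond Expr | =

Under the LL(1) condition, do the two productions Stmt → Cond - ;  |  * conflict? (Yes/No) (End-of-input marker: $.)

No

FIRST(Cond - ;) = { =, id } and FIRST(*) = { * }.
The FIRST sets are disjoint and neither alternative is nullable — no conflict.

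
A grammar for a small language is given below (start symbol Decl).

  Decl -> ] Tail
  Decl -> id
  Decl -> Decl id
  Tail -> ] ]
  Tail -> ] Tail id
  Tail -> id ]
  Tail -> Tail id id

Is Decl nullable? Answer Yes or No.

No nonterminal in this grammar is nullable.
No production of Decl has an RHS whose symbols are all nullable, so Decl is not nullable.

No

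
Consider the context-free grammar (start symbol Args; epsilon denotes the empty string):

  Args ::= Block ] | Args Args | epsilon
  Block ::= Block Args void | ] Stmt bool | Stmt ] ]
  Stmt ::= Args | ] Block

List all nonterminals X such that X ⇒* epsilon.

{ Args, Stmt }

Directly nullable (have an epsilon-production): Args.
Stmt ::= Args with every symbol nullable, so Stmt is nullable.
No other nonterminal has a production whose RHS symbols are all nullable.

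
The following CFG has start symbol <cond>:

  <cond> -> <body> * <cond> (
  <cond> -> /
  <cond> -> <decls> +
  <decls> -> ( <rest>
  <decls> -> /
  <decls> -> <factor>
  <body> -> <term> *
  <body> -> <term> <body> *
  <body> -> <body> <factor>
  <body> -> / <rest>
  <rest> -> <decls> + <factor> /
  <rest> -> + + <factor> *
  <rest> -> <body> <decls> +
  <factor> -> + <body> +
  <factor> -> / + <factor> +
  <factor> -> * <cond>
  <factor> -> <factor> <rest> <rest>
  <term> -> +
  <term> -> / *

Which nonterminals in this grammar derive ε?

{ } (none)

No nonterminal has an empty production or an RHS whose symbols are all nullable.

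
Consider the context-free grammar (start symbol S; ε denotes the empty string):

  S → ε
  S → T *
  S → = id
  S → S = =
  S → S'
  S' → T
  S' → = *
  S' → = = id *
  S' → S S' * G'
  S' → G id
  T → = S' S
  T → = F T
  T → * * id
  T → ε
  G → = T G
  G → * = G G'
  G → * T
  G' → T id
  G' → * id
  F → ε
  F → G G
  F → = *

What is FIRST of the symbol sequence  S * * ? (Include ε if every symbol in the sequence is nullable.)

{ *, = }

Add FIRST(S)\{ε} = { *, = }; S is nullable, continue.
* is a terminal; add {*} and stop.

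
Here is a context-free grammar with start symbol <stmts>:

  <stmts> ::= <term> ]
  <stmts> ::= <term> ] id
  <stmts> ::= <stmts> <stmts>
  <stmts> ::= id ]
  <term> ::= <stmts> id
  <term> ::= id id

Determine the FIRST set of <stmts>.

{ id }

From <stmts> ::= <term> ]: add FIRST(<term>) = { id }.
From <stmts> ::= <term> ] id: add FIRST(<term>) = { id }.
From <stmts> ::= <stmts> <stmts>: add FIRST(<stmts>) = { id }.
<stmts> ::= id ] contributes {id}.
Union: FIRST(<stmts>) = { id }.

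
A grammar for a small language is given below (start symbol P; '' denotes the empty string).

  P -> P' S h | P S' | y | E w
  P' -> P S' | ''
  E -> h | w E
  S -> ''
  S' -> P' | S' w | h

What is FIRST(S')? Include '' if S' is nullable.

From S' -> P': add FIRST(P') = { h, w, y, '' } (including '' since P' is nullable).
From S' -> S' w: S' nullable, take FIRST(S') ∪ {w} = { h, w, y }.
S' -> h contributes {h}.
Union: FIRST(S') = { h, w, y, '' }.

{ h, w, y, '' }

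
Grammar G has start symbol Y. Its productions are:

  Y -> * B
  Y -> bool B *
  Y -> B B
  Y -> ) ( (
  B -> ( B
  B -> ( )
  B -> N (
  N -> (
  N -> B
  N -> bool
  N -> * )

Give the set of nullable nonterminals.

{ } (none)

No nonterminal has an empty production or an RHS whose symbols are all nullable.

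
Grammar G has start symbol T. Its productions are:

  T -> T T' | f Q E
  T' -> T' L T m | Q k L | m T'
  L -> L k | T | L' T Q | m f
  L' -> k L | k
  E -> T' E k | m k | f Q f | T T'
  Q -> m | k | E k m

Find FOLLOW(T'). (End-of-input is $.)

In T -> T T': T' is at the end, add FOLLOW(T) = { $, f, k, m }.
In T' -> T' L T m: add FIRST(L T m) = { f, k, m }.
In T' -> m T': T' is at the end, add FOLLOW(T') = { $, f, k, m }.
In E -> T' E k: add FIRST(E k) = { f, k, m }.
In E -> T T': T' is at the end, add FOLLOW(E) = { $, f, k, m }.
Union: FOLLOW(T') = { $, f, k, m }.

{ $, f, k, m }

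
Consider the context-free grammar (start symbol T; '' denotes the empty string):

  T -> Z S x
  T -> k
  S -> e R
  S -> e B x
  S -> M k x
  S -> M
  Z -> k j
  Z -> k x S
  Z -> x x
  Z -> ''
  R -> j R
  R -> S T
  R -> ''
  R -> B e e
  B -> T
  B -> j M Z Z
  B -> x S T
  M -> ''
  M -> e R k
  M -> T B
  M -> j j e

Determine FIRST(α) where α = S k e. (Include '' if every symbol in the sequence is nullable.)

Add FIRST(S)\{''} = { e, j, k, x }; S is nullable, continue.
k is a terminal; add {k} and stop.

{ e, j, k, x }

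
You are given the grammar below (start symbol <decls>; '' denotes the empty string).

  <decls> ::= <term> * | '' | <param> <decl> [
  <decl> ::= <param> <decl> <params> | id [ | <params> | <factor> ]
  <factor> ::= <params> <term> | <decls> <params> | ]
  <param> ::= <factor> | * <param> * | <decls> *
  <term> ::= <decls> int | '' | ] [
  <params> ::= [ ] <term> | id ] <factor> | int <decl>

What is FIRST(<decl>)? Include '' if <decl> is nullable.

{ *, [, ], id, int }

From <decl> ::= <param> <decl> <params>: add FIRST(<param>) = { *, [, ], id, int }.
<decl> ::= id [ contributes {id}.
From <decl> ::= <params>: add FIRST(<params>) = { [, id, int }.
From <decl> ::= <factor> ]: add FIRST(<factor>) = { *, [, ], id, int }.
Union: FIRST(<decl>) = { *, [, ], id, int }.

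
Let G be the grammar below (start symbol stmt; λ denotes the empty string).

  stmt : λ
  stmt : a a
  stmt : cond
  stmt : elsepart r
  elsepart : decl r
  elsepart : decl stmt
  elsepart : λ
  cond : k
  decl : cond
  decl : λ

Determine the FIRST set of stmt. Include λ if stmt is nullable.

stmt : λ contributes λ.
stmt : a a contributes {a}.
From stmt : cond: add FIRST(cond) = { k }.
From stmt : elsepart r: elsepart nullable, take FIRST(elsepart) ∪ {r} = { a, k, r }.
Union: FIRST(stmt) = { a, k, r, λ }.

{ a, k, r, λ }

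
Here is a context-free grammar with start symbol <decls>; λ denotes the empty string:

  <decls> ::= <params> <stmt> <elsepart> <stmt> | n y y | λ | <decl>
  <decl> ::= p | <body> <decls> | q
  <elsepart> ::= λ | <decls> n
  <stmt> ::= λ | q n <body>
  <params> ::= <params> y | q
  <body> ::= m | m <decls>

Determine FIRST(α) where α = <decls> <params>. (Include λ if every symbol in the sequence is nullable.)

Add FIRST(<decls>)\{λ} = { m, n, p, q }; <decls> is nullable, continue.
Add FIRST(<params>) = { q }; <params> is not nullable, stop.

{ m, n, p, q }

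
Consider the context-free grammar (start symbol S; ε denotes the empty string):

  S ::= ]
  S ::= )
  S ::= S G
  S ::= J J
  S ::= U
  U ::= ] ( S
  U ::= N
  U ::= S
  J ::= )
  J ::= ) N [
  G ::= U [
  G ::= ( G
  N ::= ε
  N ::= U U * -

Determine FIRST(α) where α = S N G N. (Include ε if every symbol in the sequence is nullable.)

{ (, ), *, [, ] }

Add FIRST(S)\{ε} = { (, ), *, [, ] }; S is nullable, continue.
Add FIRST(N)\{ε} = { (, ), *, [, ] }; N is nullable, continue.
Add FIRST(G) = { (, ), *, [, ] }; G is not nullable, stop.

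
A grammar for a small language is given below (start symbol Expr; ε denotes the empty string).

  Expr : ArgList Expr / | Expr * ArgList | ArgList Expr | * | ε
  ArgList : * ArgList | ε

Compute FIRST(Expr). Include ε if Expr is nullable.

{ *, /, ε }

From Expr : ArgList Expr /: ArgList, Expr nullable, take FIRST(ArgList) ∪ FIRST(Expr) ∪ {/} = { *, / }.
From Expr : Expr * ArgList: Expr nullable, take FIRST(Expr) ∪ {*} = { *, / }.
From Expr : ArgList Expr: ArgList, Expr nullable, take FIRST(ArgList) ∪ FIRST(Expr) = { *, / }; also ε since the whole RHS is nullable.
Expr : * contributes {*}.
Expr : ε contributes ε.
Union: FIRST(Expr) = { *, /, ε }.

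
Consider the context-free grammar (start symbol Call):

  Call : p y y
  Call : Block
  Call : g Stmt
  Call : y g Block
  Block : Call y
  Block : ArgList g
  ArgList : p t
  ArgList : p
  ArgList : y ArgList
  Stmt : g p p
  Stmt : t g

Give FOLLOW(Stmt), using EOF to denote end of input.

{ EOF, y }

In Call : g Stmt: Stmt is at the end, add FOLLOW(Call) = { EOF, y }.
Union: FOLLOW(Stmt) = { EOF, y }.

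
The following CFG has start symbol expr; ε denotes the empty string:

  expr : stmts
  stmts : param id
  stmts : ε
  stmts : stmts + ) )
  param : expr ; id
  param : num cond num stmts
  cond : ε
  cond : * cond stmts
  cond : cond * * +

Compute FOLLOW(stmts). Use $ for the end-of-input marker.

{ $, *, +, ;, id, num }

In expr : stmts: stmts is at the end, add FOLLOW(expr) = { $, ; }.
In stmts : stmts + ) ): add FIRST(+ ) )) = { + }.
In param : num cond num stmts: stmts is at the end, add FOLLOW(param) = { id }.
In cond : * cond stmts: stmts is at the end, add FOLLOW(cond) = { *, +, ;, num }.
Union: FOLLOW(stmts) = { $, *, +, ;, id, num }.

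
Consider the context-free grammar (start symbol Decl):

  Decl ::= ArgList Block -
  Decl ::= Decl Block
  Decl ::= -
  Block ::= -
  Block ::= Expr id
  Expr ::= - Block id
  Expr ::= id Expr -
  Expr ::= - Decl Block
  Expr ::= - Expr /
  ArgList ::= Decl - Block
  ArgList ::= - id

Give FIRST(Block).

Block ::= - contributes {-}.
From Block ::= Expr id: add FIRST(Expr) = { -, id }.
Union: FIRST(Block) = { -, id }.

{ -, id }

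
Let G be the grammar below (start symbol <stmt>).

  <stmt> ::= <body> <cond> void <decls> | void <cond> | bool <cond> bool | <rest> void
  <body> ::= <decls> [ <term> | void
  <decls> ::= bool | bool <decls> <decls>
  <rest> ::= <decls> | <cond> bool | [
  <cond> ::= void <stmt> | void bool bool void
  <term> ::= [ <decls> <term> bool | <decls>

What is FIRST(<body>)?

{ bool, void }

From <body> ::= <decls> [ <term>: add FIRST(<decls>) = { bool }.
<body> ::= void contributes {void}.
Union: FIRST(<body>) = { bool, void }.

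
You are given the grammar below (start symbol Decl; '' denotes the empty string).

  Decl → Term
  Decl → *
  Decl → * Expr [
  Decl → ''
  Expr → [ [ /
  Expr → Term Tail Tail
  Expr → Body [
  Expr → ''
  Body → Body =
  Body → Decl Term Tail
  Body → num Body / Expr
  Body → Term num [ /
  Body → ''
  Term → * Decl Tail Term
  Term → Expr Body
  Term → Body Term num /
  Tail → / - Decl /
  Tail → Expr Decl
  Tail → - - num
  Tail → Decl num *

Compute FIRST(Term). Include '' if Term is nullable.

{ *, -, /, =, [, num, '' }

Term → * Decl Tail Term contributes {*}.
From Term → Expr Body: Expr, Body nullable, take FIRST(Expr) ∪ FIRST(Body) = { *, -, /, =, [, num }; also '' since the whole RHS is nullable.
From Term → Body Term num /: Body, Term nullable, take FIRST(Body) ∪ FIRST(Term) ∪ {num} = { *, -, /, =, [, num }.
Union: FIRST(Term) = { *, -, /, =, [, num, '' }.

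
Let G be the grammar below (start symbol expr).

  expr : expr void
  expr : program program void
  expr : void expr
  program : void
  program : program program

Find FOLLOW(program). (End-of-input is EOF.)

{ void }

In expr : program program void: add FIRST(program void) = { void }.
In expr : program program void: add FIRST(void) = { void }.
In program : program program: add FIRST(program) = { void }.
In program : program program: program is at the end, add FOLLOW(program) = { void }.
Union: FOLLOW(program) = { void }.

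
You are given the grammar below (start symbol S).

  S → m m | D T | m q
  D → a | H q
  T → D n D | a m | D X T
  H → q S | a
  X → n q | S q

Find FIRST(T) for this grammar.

From T → D n D: add FIRST(D) = { a, q }.
T → a m contributes {a}.
From T → D X T: add FIRST(D) = { a, q }.
Union: FIRST(T) = { a, q }.

{ a, q }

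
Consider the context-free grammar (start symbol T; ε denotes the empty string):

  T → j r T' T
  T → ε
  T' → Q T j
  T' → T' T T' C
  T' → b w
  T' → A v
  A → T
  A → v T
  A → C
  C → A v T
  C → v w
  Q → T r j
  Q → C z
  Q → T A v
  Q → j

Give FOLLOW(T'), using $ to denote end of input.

{ $, b, j, r, v, z }

In T → j r T' T: add FIRST(T)\{ε} = { j }.
  Since T is nullable, also add FOLLOW(T) = { $, b, j, r, v, z }.
In T' → T' T T' C: add FIRST(T T' C) = { b, j, r, v }.
In T' → T' T T' C: add FIRST(C) = { j, v }.
Union: FOLLOW(T') = { $, b, j, r, v, z }.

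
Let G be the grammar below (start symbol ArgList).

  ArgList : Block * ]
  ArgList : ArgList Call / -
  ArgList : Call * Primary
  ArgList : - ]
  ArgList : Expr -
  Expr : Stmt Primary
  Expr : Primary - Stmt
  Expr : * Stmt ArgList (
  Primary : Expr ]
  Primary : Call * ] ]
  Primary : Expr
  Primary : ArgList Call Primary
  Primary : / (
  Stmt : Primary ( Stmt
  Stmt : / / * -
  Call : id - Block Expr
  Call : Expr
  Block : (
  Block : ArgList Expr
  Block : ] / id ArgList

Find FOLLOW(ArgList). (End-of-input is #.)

{ #, (, *, -, /, ], id }

ArgList is the start symbol, so # ∈ FOLLOW(ArgList).
In ArgList : ArgList Call / -: add FIRST(Call / -) = { (, *, -, /, ], id }.
In Expr : * Stmt ArgList (: add FIRST(() = { ( }.
In Primary : ArgList Call Primary: add FIRST(Call Primary) = { (, *, -, /, ], id }.
In Block : ArgList Expr: add FIRST(Expr) = { (, *, -, /, ], id }.
In Block : ] / id ArgList: ArgList is at the end, add FOLLOW(Block) = { (, *, -, /, ], id }.
Union: FOLLOW(ArgList) = { #, (, *, -, /, ], id }.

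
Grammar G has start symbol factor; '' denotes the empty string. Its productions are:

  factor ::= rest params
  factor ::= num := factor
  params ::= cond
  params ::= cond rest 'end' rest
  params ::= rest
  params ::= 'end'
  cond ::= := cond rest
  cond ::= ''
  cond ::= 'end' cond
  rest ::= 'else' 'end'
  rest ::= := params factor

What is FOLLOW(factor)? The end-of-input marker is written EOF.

{ EOF, 'else', 'end', :=, num }

factor is the start symbol, so EOF ∈ FOLLOW(factor).
In factor ::= num := factor: factor is at the end, add FOLLOW(factor) = { EOF, 'else', 'end', :=, num }.
In rest ::= := params factor: factor is at the end, add FOLLOW(rest) = { EOF, 'else', 'end', :=, num }.
Union: FOLLOW(factor) = { EOF, 'else', 'end', :=, num }.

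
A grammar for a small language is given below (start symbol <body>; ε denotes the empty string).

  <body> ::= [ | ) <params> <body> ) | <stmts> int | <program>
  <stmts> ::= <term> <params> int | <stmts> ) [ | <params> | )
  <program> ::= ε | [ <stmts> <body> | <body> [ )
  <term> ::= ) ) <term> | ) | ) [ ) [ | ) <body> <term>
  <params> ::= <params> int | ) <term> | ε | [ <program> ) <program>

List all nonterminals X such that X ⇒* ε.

Directly nullable (have an ε-production): <program>, <params>.
<stmts> ::= <params> with every symbol nullable, so <stmts> is nullable.
<body> ::= <program> with every symbol nullable, so <body> is nullable.
No other nonterminal has a production whose RHS symbols are all nullable.

{ <body>, <params>, <program>, <stmts> }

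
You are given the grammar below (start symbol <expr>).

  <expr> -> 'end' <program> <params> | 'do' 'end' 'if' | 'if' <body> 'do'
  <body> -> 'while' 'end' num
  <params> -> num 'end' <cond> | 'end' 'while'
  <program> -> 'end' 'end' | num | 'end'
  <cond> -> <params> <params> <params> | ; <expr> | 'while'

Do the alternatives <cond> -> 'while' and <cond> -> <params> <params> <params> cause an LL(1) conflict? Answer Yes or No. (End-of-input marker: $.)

FIRST('while') = { 'while' } and FIRST(<params> <params> <params>) = { 'end', num }.
The FIRST sets are disjoint and neither alternative is nullable — no conflict.

No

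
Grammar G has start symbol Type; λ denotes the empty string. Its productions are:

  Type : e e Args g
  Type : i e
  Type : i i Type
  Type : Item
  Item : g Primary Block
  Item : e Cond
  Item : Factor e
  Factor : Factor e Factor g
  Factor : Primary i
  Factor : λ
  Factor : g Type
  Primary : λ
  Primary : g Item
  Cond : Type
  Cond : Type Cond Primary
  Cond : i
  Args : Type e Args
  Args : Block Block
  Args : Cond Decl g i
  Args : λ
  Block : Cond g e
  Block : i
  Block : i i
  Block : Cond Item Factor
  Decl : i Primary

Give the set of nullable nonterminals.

{ Args, Factor, Primary }

Directly nullable (have an λ-production): Factor, Primary, Args.
No other nonterminal has a production whose RHS symbols are all nullable.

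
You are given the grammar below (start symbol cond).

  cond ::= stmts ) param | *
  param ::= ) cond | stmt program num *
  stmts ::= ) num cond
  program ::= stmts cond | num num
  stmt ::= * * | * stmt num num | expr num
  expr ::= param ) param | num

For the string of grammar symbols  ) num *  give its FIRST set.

) is a terminal; add {)} and stop.

{ ) }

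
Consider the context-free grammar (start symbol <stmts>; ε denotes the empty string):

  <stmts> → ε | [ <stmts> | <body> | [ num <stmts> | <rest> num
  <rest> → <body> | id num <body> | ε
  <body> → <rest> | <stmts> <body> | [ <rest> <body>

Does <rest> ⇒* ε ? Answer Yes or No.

Yes

<rest> has an ε-production, so <rest> ⇒ ε.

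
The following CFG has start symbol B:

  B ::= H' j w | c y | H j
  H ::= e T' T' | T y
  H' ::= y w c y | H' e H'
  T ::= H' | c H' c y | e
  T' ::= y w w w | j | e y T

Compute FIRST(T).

{ c, e, y }

From T ::= H': add FIRST(H') = { y }.
T ::= c H' c y contributes {c}.
T ::= e contributes {e}.
Union: FIRST(T) = { c, e, y }.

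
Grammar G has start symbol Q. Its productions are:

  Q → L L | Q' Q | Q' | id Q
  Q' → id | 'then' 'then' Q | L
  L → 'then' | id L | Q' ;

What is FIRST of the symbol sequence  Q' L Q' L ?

{ 'then', id }

Add FIRST(Q') = { 'then', id }; Q' is not nullable, stop.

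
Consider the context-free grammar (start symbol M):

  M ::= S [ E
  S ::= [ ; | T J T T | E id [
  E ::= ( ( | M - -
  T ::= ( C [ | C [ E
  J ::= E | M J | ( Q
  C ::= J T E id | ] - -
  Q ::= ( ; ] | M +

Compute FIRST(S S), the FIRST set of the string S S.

{ (, [, ] }

Add FIRST(S) = { (, [, ] }; S is not nullable, stop.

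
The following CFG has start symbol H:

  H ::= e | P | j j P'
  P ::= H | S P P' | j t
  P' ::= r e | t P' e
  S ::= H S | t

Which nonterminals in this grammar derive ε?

No nonterminal has an empty production or an RHS whose symbols are all nullable.

{ } (none)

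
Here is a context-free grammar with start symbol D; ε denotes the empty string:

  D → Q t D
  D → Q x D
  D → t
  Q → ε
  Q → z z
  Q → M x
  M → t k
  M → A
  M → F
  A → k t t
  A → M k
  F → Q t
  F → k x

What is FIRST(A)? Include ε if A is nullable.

{ k, t, z }

A → k t t contributes {k}.
From A → M k: add FIRST(M) = { k, t, z }.
Union: FIRST(A) = { k, t, z }.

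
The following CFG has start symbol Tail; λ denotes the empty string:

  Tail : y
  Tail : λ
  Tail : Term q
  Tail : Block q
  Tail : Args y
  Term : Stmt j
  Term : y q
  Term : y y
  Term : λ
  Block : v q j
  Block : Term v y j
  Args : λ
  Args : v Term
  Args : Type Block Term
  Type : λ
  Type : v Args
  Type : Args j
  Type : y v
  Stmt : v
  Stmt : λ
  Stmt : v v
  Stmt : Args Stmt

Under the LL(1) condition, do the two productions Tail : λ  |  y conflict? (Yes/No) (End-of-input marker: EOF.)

FIRST(λ) = { λ } and FIRST(y) = { y }.
The first is nullable but FOLLOW(Tail) = { EOF } is disjoint from FIRST of the second.

No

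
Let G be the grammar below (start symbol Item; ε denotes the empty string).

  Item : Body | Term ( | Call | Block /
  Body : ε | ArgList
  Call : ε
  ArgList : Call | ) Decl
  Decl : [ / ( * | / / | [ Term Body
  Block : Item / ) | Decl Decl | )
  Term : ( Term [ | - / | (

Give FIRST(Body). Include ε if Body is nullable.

Body : ε contributes ε.
From Body : ArgList: add FIRST(ArgList) = { ), ε } (including ε since ArgList is nullable).
Union: FIRST(Body) = { ), ε }.

{ ), ε }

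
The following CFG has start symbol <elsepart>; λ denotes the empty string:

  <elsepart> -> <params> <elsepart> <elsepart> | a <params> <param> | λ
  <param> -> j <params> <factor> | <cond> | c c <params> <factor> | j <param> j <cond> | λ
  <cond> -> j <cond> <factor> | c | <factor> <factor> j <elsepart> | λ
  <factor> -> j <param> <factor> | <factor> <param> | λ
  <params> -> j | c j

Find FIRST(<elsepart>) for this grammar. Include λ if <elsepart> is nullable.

{ a, c, j, λ }

From <elsepart> -> <params> <elsepart> <elsepart>: add FIRST(<params>) = { c, j }.
<elsepart> -> a <params> <param> contributes {a}.
<elsepart> -> λ contributes λ.
Union: FIRST(<elsepart>) = { a, c, j, λ }.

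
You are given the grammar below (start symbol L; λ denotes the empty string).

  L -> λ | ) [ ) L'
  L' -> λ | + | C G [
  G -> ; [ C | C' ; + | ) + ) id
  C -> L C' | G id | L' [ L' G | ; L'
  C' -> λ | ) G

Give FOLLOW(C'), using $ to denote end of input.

In G -> C' ; +: add FIRST(; +) = { ; }.
In C -> L C': C' is at the end, add FOLLOW(C) = { ), ;, [, id }.
Union: FOLLOW(C') = { ), ;, [, id }.

{ ), ;, [, id }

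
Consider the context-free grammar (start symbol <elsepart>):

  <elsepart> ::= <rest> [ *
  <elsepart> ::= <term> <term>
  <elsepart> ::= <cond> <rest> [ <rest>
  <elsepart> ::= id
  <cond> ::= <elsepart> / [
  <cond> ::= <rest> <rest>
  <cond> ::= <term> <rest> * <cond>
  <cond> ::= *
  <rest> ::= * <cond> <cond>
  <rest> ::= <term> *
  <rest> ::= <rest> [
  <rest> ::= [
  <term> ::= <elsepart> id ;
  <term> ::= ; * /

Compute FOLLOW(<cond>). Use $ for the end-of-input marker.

In <elsepart> ::= <cond> <rest> [ <rest>: add FIRST(<rest> [ <rest>) = { *, ;, [, id }.
In <cond> ::= <term> <rest> * <cond>: <cond> is at the end, add FOLLOW(<cond>) = { $, *, /, ;, [, id }.
In <rest> ::= * <cond> <cond>: add FIRST(<cond>) = { *, ;, [, id }.
In <rest> ::= * <cond> <cond>: <cond> is at the end, add FOLLOW(<rest>) = { $, *, /, ;, [, id }.
Union: FOLLOW(<cond>) = { $, *, /, ;, [, id }.

{ $, *, /, ;, [, id }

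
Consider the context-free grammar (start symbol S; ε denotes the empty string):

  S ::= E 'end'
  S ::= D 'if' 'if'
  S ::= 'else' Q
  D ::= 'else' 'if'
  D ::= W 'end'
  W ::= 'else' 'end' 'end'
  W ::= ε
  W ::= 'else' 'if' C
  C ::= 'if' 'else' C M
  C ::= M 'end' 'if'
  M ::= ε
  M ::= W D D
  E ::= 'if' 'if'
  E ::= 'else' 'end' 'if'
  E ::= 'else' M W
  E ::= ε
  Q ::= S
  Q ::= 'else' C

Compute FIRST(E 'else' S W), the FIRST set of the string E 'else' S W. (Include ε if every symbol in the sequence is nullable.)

Add FIRST(E)\{ε} = { 'else', 'if' }; E is nullable, continue.
'else' is a terminal; add {'else'} and stop.

{ 'else', 'if' }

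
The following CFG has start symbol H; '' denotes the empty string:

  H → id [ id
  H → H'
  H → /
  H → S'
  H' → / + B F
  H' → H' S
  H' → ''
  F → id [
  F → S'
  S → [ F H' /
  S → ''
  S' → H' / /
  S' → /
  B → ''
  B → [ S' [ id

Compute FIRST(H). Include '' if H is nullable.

H → id [ id contributes {id}.
From H → H': add FIRST(H') = { /, [, '' } (including '' since H' is nullable).
H → / contributes {/}.
From H → S': add FIRST(S') = { /, [ }.
Union: FIRST(H) = { /, [, id, '' }.

{ /, [, id, '' }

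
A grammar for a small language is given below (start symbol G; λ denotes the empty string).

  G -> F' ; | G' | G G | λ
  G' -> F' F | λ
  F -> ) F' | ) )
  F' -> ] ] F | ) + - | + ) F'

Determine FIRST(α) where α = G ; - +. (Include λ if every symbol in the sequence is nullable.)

Add FIRST(G)\{λ} = { ), +, ] }; G is nullable, continue.
; is a terminal; add {;} and stop.

{ ), +, ;, ] }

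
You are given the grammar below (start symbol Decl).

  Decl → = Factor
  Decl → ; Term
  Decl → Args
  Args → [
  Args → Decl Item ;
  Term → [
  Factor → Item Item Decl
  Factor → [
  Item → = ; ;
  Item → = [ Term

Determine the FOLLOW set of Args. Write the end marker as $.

In Decl → Args: Args is at the end, add FOLLOW(Decl) = { $, = }.
Union: FOLLOW(Args) = { $, = }.

{ $, = }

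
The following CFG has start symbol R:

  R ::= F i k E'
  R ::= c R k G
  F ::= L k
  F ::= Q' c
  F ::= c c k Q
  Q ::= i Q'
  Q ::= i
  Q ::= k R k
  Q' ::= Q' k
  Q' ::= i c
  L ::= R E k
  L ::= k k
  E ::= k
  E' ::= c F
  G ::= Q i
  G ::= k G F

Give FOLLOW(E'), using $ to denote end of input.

In R ::= F i k E': E' is at the end, add FOLLOW(R) = { $, k }.
Union: FOLLOW(E') = { $, k }.

{ $, k }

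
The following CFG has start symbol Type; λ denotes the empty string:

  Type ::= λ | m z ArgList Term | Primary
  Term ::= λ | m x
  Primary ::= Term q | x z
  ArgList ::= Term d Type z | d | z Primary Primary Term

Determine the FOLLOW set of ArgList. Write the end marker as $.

{ $, m, z }

In Type ::= m z ArgList Term: add FIRST(Term)\{λ} = { m }.
  Since Term is nullable, also add FOLLOW(Type) = { $, z }.
Union: FOLLOW(ArgList) = { $, m, z }.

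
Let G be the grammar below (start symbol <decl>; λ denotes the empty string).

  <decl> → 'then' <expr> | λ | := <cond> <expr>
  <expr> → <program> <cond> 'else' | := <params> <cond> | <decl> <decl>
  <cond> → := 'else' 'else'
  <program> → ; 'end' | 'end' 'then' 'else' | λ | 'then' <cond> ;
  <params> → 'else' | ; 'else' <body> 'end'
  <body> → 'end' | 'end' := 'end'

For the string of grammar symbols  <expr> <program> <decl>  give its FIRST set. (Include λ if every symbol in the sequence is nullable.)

Add FIRST(<expr>)\{λ} = { 'end', 'then', :=, ; }; <expr> is nullable, continue.
Add FIRST(<program>)\{λ} = { 'end', 'then', ; }; <program> is nullable, continue.
Add FIRST(<decl>)\{λ} = { 'then', := }; <decl> is nullable, continue.
Every symbol is nullable, so include λ.

{ 'end', 'then', :=, ;, λ }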